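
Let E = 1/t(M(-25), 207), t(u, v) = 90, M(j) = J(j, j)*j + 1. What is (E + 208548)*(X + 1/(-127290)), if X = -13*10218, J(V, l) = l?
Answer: -317359935360304381/11456100 ≈ -2.7702e+10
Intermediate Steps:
M(j) = 1 + j**2 (M(j) = j*j + 1 = j**2 + 1 = 1 + j**2)
X = -132834
E = 1/90 ≈ 0.011111
(E + 208548)*(X + 1/(-127290)) = (1/90 + 208548)*(-132834 + 1/(-127290)) = 18769321*(-132834 - 1/127290)/90 = (18769321/90)*(-16908439861/127290) = -317359935360304381/11456100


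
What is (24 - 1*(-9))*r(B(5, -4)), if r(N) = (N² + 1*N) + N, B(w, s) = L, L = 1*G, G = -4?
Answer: 264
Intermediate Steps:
L = -4 (L = 1*(-4) = -4)
B(w, s) = -4
r(N) = N² + 2*N (r(N) = (N² + N) + N = (N + N²) + N = N² + 2*N)
(24 - 1*(-9))*r(B(5, -4)) = (24 - 1*(-9))*(-4*(2 - 4)) = (24 + 9)*(-4*(-2)) = 33*8 = 264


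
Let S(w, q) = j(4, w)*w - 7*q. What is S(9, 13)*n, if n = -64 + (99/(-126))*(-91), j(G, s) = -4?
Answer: -1905/2 ≈ -952.50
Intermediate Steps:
S(w, q) = -7*q - 4*w (S(w, q) = -4*w - 7*q = -7*q - 4*w)
n = 15/2 (n = -64 + (99*(-1/126))*(-91) = -64 - 11/14*(-91) = -64 + 143/2 = 15/2 ≈ 7.5000)
S(9, 13)*n = (-7*13 - 4*9)*(15/2) = (-91 - 36)*(15/2) = -127*15/2 = -1905/2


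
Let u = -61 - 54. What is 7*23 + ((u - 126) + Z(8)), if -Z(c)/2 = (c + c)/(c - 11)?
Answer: -208/3 ≈ -69.333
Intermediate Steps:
u = -115
Z(c) = -4*c/(-11 + c) (Z(c) = -2*(c + c)/(c - 11) = -2*2*c/(-11 + c) = -4*c/(-11 + c))
7*23 + ((u - 126) + Z(8)) = 7*23 + ((-115 - 126) - 4*8/(-11 + 8)) = 161 + (-241 - 4*8/(-3)) = 161 + (-241 - 4*8*(-1/3)) = 161 + (-241 + 32/3) = 161 - 691/3 = -208/3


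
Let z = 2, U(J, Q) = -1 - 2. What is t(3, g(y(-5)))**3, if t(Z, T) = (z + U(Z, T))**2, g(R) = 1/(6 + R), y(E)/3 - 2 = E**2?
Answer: 1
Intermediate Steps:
y(E) = 6 + 3*E**2
U(J, Q) = -3
t(Z, T) = 1 (t(Z, T) = (2 - 3)**2 = (-1)**2 = 1)
t(3, g(y(-5)))**3 = 1**3 = 1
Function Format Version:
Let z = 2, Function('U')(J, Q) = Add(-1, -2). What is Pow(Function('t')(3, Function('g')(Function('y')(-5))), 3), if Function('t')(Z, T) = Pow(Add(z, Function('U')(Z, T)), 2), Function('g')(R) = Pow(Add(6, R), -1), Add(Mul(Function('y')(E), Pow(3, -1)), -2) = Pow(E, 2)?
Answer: 1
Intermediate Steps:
Function('y')(E) = Add(6, Mul(3, Pow(E, 2)))
Function('U')(J, Q) = -3
Function('t')(Z, T) = 1 (Function('t')(Z, T) = Pow(Add(2, -3), 2) = Pow(-1, 2) = 1)
Pow(Function('t')(3, Function('g')(Function('y')(-5))), 3) = Pow(1, 3) = 1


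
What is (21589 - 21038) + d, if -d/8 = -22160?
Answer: 177831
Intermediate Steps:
d = 177280 (d = -8*(-22160) = 177280)
(21589 - 21038) + d = (21589 - 21038) + 177280 = 551 + 177280 = 177831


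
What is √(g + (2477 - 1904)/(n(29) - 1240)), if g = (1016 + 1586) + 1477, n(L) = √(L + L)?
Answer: √(5057387 - 4079*√58)/√(1240 - √58) ≈ 63.863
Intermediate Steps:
n(L) = √2*√L (n(L) = √(2*L) = √2*√L)
g = 4079 (g = 2602 + 1477 = 4079)
√(g + (2477 - 1904)/(n(29) - 1240)) = √(4079 + (2477 - 1904)/(√2*√29 - 1240)) = √(4079 + 573/(√58 - 1240)) = √(4079 + 573/(-1240 + √58))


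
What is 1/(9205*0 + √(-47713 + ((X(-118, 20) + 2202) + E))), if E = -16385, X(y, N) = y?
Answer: -I*√62014/62014 ≈ -0.0040156*I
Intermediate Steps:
1/(9205*0 + √(-47713 + ((X(-118, 20) + 2202) + E))) = 1/(9205*0 + √(-47713 + ((-118 + 2202) - 16385))) = 1/(0 + √(-47713 + (2084 - 16385))) = 1/(0 + √(-47713 - 14301)) = 1/(0 + √(-62014)) = 1/(0 + I*√62014) = 1/(I*√62014) = -I*√62014/62014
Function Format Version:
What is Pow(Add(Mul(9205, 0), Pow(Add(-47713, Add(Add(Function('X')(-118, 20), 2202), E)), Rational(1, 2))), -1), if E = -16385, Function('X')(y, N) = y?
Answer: Mul(Rational(-1, 62014), I, Pow(62014, Rational(1, 2))) ≈ Mul(-0.0040156, I)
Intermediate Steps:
Pow(Add(Mul(9205, 0), Pow(Add(-47713, Add(Add(Function('X')(-118, 20), 2202), E)), Rational(1, 2))), -1) = Pow(Add(Mul(9205, 0), Pow(Add(-47713, Add(Add(-118, 2202), -16385)), Rational(1, 2))), -1) = Pow(Add(0, Pow(Add(-47713, Add(2084, -16385)), Rational(1, 2))), -1) = Pow(Add(0, Pow(Add(-47713, -14301), Rational(1, 2))), -1) = Pow(Add(0, Pow(-62014, Rational(1, 2))), -1) = Pow(Add(0, Mul(I, Pow(62014, Rational(1, 2)))), -1) = Pow(Mul(I, Pow(62014, Rational(1, 2))), -1) = Mul(Rational(-1, 62014), I, Pow(62014, Rational(1, 2)))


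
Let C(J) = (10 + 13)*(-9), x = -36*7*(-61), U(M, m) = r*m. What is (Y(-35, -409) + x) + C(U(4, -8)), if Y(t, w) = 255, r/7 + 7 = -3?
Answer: 15420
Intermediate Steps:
r = -70 (r = -49 + 7*(-3) = -49 - 21 = -70)
U(M, m) = -70*m
x = 15372 (x = -252*(-61) = 15372)
C(J) = -207 (C(J) = 23*(-9) = -207)
(Y(-35, -409) + x) + C(U(4, -8)) = (255 + 15372) - 207 = 15627 - 207 = 15420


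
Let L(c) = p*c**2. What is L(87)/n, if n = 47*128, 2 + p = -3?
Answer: -37845/6016 ≈ -6.2907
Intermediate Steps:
p = -5 (p = -2 - 3 = -5)
n = 6016
L(c) = -5*c**2
L(87)/n = -5*87**2/6016 = -5*7569*(1/6016) = -37845*1/6016 = -37845/6016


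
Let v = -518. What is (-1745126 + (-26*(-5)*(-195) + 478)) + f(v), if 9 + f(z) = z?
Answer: -1770525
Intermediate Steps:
f(z) = -9 + z
(-1745126 + (-26*(-5)*(-195) + 478)) + f(v) = (-1745126 + (-26*(-5)*(-195) + 478)) + (-9 - 518) = (-1745126 + (130*(-195) + 478)) - 527 = (-1745126 + (-25350 + 478)) - 527 = (-1745126 - 24872) - 527 = -1769998 - 527 = -1770525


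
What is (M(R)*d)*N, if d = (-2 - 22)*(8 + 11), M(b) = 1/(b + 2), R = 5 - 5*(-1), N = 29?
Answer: -1102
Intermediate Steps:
R = 10 (R = 5 + 5 = 10)
M(b) = 1/(2 + b)
d = -456 (d = -24*19 = -456)
(M(R)*d)*N = (-456/(2 + 10))*29 = (-456/12)*29 = ((1/12)*(-456))*29 = -38*29 = -1102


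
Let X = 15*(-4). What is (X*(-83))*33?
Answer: 164340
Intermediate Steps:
X = -60
(X*(-83))*33 = -60*(-83)*33 = 4980*33 = 164340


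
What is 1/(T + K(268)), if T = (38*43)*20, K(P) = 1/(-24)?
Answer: 24/784319 ≈ 3.0600e-5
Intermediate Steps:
K(P) = -1/24
T = 32680 (T = 1634*20 = 32680)
1/(T + K(268)) = 1/(32680 - 1/24) = 1/(784319/24) = 24/784319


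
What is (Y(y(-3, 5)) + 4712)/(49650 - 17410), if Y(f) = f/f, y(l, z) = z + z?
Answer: 4713/32240 ≈ 0.14618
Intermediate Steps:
y(l, z) = 2*z
Y(f) = 1
(Y(y(-3, 5)) + 4712)/(49650 - 17410) = (1 + 4712)/(49650 - 17410) = 4713/32240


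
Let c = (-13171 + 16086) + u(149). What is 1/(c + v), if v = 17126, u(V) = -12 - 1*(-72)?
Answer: 1/20101 ≈ 4.9749e-5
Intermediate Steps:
u(V) = 60 (u(V) = -12 + 72 = 60)
c = 2975 (c = (-13171 + 16086) + 60 = 2915 + 60 = 2975)
1/(c + v) = 1/(2975 + 17126) = 1/20101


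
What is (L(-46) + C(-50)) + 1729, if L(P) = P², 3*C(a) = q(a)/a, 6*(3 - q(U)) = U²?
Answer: 1731491/450 ≈ 3847.8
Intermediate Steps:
q(U) = 3 - U²/6
C(a) = (3 - a²/6)/(3*a) (C(a) = ((3 - a²/6)/a)/3 = (3 - a²/6)/(3*a))
(L(-46) + C(-50)) + 1729 = ((-46)² + (1/(-50) - 1/18*(-50))) + 1729 = (2116 + (-1/50 + 25/9)) + 1729 = (2116 + 1241/450) + 1729 = 953441/450 + 1729 = 1731491/450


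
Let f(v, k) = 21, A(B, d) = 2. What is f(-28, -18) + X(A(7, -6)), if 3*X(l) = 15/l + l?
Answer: 145/6 ≈ 24.167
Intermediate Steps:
X(l) = 5/l + l/3 (X(l) = (15/l + l)/3 = (l + 15/l)/3 = 5/l + l/3)
f(-28, -18) + X(A(7, -6)) = 21 + (5/2 + (⅓)*2) = 21 + (5*(½) + ⅔) = 21 + (5/2 + ⅔) = 21 + 19/6 = 145/6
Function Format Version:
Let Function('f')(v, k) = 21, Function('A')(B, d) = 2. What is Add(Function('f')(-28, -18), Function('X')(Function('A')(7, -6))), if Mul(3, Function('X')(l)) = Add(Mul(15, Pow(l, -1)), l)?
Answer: Rational(145, 6) ≈ 24.167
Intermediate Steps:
Function('X')(l) = Add(Mul(5, Pow(l, -1)), Mul(Rational(1, 3), l)) (Function('X')(l) = Mul(Rational(1, 3), Add(Mul(15, Pow(l, -1)), l)) = Mul(Rational(1, 3), Add(l, Mul(15, Pow(l, -1)))) = Add(Mul(5, Pow(l, -1)), Mul(Rational(1, 3), l)))
Add(Function('f')(-28, -18), Function('X')(Function('A')(7, -6))) = Add(21, Add(Mul(5, Pow(2, -1)), Mul(Rational(1, 3), 2))) = Add(21, Add(Mul(5, Rational(1, 2)), Rational(2, 3))) = Add(21, Add(Rational(5, 2), Rational(2, 3))) = Add(21, Rational(19, 6)) = Rational(145, 6)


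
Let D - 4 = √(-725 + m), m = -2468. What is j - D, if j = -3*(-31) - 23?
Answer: 66 - I*√3193 ≈ 66.0 - 56.507*I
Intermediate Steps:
D = 4 + I*√3193 (D = 4 + √(-725 - 2468) = 4 + √(-3193) = 4 + I*√3193 ≈ 4.0 + 56.507*I)
j = 70 (j = 93 - 23 = 70)
j - D = 70 - (4 + I*√3193) = 70 + (-4 - I*√3193) = 66 - I*√3193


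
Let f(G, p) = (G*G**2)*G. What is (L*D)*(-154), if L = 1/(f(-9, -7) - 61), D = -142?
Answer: 5467/1625 ≈ 3.3643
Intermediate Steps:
f(G, p) = G**4 (f(G, p) = G**3*G = G**4)
L = 1/6500 (L = 1/((-9)**4 - 61) = 1/(6561 - 61) = 1/6500 ≈ 0.00015385)
(L*D)*(-154) = ((1/6500)*(-142))*(-154) = -71/3250*(-154) = 5467/1625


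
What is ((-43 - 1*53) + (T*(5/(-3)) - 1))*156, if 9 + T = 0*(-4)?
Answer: -12792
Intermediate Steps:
T = -9 (T = -9 + 0*(-4) = -9 + 0 = -9)
((-43 - 1*53) + (T*(5/(-3)) - 1))*156 = ((-43 - 1*53) + (-45/(-3) - 1))*156 = ((-43 - 53) + (-45*(-1)/3 - 1))*156 = (-96 + (-9*(-5/3) - 1))*156 = (-96 + (15 - 1))*156 = (-96 + 14)*156 = -82*156 = -12792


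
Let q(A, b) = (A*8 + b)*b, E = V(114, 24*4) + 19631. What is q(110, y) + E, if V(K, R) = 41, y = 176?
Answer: 205528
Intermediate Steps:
E = 19672 (E = 41 + 19631 = 19672)
q(A, b) = b*(b + 8*A) (q(A, b) = (8*A + b)*b = (b + 8*A)*b = b*(b + 8*A))
q(110, y) + E = 176*(176 + 8*110) + 19672 = 176*(176 + 880) + 19672 = 176*1056 + 19672 = 185856 + 19672 = 205528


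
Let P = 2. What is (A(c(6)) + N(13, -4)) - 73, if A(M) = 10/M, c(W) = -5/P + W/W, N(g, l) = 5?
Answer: -224/3 ≈ -74.667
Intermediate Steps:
c(W) = -3/2 (c(W) = -5/2 + W/W = -5*1/2 + 1 = -5/2 + 1 = -3/2)
(A(c(6)) + N(13, -4)) - 73 = (10/(-3/2) + 5) - 73 = (10*(-2/3) + 5) - 73 = (-20/3 + 5) - 73 = -5/3 - 73 = -224/3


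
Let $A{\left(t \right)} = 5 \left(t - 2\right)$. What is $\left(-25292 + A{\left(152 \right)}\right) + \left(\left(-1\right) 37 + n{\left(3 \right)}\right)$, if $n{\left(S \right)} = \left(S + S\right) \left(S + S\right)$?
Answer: $-24543$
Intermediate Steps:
$n{\left(S \right)} = 4 S^{2}$ ($n{\left(S \right)} = 2 S 2 S = 4 S^{2}$)
$A{\left(t \right)} = -10 + 5 t$ ($A{\left(t \right)} = 5 \left(-2 + t\right) = -10 + 5 t$)
$\left(-25292 + A{\left(152 \right)}\right) + \left(\left(-1\right) 37 + n{\left(3 \right)}\right) = \left(-25292 + \left(-10 + 5 \cdot 152\right)\right) + \left(\left(-1\right) 37 + 4 \cdot 3^{2}\right) = \left(-25292 + \left(-10 + 760\right)\right) + \left(-37 + 4 \cdot 9\right) = \left(-25292 + 750\right) + \left(-37 + 36\right) = -24542 - 1 = -24543$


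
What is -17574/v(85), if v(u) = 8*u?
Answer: -8787/340 ≈ -25.844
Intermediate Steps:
-17574/v(85) = -17574/(8*85) = -17574/680 = -17574*1/680 = -8787/340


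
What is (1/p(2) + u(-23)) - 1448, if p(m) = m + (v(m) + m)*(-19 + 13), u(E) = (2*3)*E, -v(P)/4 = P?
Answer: -60267/38 ≈ -1586.0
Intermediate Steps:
v(P) = -4*P
u(E) = 6*E
p(m) = 19*m (p(m) = m + (-4*m + m)*(-19 + 13) = m - 3*m*(-6) = m + 18*m = 19*m)
(1/p(2) + u(-23)) - 1448 = (1/(19*2) + 6*(-23)) - 1448 = (1/38 - 138) - 1448 = -5243/38 - 1448 = -60267/38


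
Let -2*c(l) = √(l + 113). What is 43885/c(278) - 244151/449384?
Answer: -8419/15496 - 87770*√391/391 ≈ -4439.3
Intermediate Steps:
c(l) = -√(113 + l)/2 (c(l) = -√(l + 113)/2 = -√(113 + l)/2)
43885/c(278) - 244151/449384 = 43885/((-√(113 + 278)/2)) - 244151/449384 = 43885/((-√391/2)) - 244151*1/449384 = 43885*(-2*√391/391) - 8419/15496 = -87770*√391/391 - 8419/15496 = -8419/15496 - 87770*√391/391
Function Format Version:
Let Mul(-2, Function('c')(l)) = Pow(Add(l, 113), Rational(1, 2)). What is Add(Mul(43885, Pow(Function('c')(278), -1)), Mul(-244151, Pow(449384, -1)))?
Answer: Add(Rational(-8419, 15496), Mul(Rational(-87770, 391), Pow(391, Rational(1, 2)))) ≈ -4439.3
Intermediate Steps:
Function('c')(l) = Mul(Rational(-1, 2), Pow(Add(113, l), Rational(1, 2))) (Function('c')(l) = Mul(Rational(-1, 2), Pow(Add(l, 113), Rational(1, 2))) = Mul(Rational(-1, 2), Pow(Add(113, l), Rational(1, 2))))
Add(Mul(43885, Pow(Function('c')(278), -1)), Mul(-244151, Pow(449384, -1))) = Add(Mul(43885, Pow(Mul(Rational(-1, 2), Pow(Add(113, 278), Rational(1, 2))), -1)), Mul(-244151, Pow(449384, -1))) = Add(Mul(43885, Pow(Mul(Rational(-1, 2), Pow(391, Rational(1, 2))), -1)), Mul(-244151, Rational(1, 449384))) = Add(Mul(43885, Mul(Rational(-2, 391), Pow(391, Rational(1, 2)))), Rational(-8419, 15496)) = Add(Mul(Rational(-87770, 391), Pow(391, Rational(1, 2))), Rational(-8419, 15496)) = Add(Rational(-8419, 15496), Mul(Rational(-87770, 391), Pow(391, Rational(1, 2))))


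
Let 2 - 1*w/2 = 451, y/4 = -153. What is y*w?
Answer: 549576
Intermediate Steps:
y = -612 (y = 4*(-153) = -612)
w = -898 (w = 4 - 2*451 = 4 - 902 = -898)
y*w = -612*(-898) = 549576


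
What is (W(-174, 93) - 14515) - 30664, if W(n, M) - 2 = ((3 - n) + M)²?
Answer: 27723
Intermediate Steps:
W(n, M) = 2 + (3 + M - n)² (W(n, M) = 2 + ((3 - n) + M)² = 2 + (3 + M - n)²)
(W(-174, 93) - 14515) - 30664 = ((2 + (3 + 93 - 1*(-174))²) - 14515) - 30664 = ((2 + (3 + 93 + 174)²) - 14515) - 30664 = ((2 + 270²) - 14515) - 30664 = ((2 + 72900) - 14515) - 30664 = (72902 - 14515) - 30664 = 58387 - 30664 = 27723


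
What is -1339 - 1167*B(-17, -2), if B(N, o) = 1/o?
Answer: -1511/2 ≈ -755.50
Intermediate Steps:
-1339 - 1167*B(-17, -2) = -1339 - 1167/(-2) = -1339 - 1167*(-½) = -1339 + 1167/2 = -1511/2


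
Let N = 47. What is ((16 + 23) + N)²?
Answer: 7396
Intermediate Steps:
((16 + 23) + N)² = ((16 + 23) + 47)² = (39 + 47)² = 86² = 7396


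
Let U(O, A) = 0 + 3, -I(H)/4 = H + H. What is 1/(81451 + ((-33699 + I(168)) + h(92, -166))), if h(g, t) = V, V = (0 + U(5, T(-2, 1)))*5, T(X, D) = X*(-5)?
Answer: 1/46423 ≈ 2.1541e-5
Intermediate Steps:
I(H) = -8*H (I(H) = -4*(H + H) = -8*H)
T(X, D) = -5*X
U(O, A) = 3
V = 15 (V = (0 + 3)*5 = 3*5 = 15)
h(g, t) = 15
1/(81451 + ((-33699 + I(168)) + h(92, -166))) = 1/(81451 + ((-33699 - 8*168) + 15)) = 1/(81451 + ((-33699 - 1344) + 15)) = 1/(81451 + (-35043 + 15)) = 1/(81451 - 35028) = 1/46423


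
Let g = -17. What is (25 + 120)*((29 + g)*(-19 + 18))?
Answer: -1740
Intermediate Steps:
(25 + 120)*((29 + g)*(-19 + 18)) = (25 + 120)*((29 - 17)*(-19 + 18)) = 145*(12*(-1)) = 145*(-12) = -1740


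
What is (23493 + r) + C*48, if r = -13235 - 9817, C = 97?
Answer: 5097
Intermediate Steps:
r = -23052
(23493 + r) + C*48 = (23493 - 23052) + 97*48 = 441 + 4656 = 5097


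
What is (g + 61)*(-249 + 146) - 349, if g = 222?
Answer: -29498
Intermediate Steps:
(g + 61)*(-249 + 146) - 349 = (222 + 61)*(-249 + 146) - 349 = 283*(-103) - 349 = -29149 - 349 = -29498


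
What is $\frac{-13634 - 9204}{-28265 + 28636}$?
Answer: $- \frac{22838}{371} \approx -61.558$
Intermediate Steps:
$\frac{-13634 - 9204}{-28265 + 28636} = \frac{-13634 - 9204}{371} = \left(-22838\right) \frac{1}{371} = - \frac{22838}{371}$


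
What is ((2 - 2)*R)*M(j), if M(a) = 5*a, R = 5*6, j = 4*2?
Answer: 0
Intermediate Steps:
j = 8
R = 30
((2 - 2)*R)*M(j) = ((2 - 2)*30)*(5*8) = (0*30)*40 = 0*40 = 0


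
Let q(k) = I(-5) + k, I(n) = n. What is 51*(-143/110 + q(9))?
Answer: 1377/10 ≈ 137.70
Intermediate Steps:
q(k) = -5 + k
51*(-143/110 + q(9)) = 51*(-143/110 + (-5 + 9)) = 51*(-143*1/110 + 4) = 51*(-13/10 + 4) = 51*(27/10) = 1377/10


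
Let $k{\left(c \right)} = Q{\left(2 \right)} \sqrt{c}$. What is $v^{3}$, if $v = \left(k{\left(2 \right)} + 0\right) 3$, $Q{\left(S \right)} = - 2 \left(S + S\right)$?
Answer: $- 27648 \sqrt{2} \approx -39100.0$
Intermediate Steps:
$Q{\left(S \right)} = - 4 S$ ($Q{\left(S \right)} = - 2 \cdot 2 S = - 4 S$)
$k{\left(c \right)} = - 8 \sqrt{c}$ ($k{\left(c \right)} = \left(-4\right) 2 \sqrt{c} = - 8 \sqrt{c}$)
$v = - 24 \sqrt{2}$ ($v = \left(- 8 \sqrt{2} + 0\right) 3 = - 8 \sqrt{2} \cdot 3 = - 24 \sqrt{2} \approx -33.941$)
$v^{3} = \left(- 24 \sqrt{2}\right)^{3} = - 27648 \sqrt{2}$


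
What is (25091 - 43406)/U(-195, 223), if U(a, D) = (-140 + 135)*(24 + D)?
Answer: 3663/247 ≈ 14.830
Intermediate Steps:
U(a, D) = -120 - 5*D (U(a, D) = -5*(24 + D) = -120 - 5*D)
(25091 - 43406)/U(-195, 223) = (25091 - 43406)/(-120 - 5*223) = -18315/(-120 - 1115) = -18315/(-1235) = -18315*(-1/1235) = 3663/247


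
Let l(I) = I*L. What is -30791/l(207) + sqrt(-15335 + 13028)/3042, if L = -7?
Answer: 30791/1449 + I*sqrt(2307)/3042 ≈ 21.25 + 0.015789*I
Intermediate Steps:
l(I) = -7*I (l(I) = I*(-7) = -7*I)
-30791/l(207) + sqrt(-15335 + 13028)/3042 = -30791/((-7*207)) + sqrt(-15335 + 13028)/3042 = -30791/(-1449) + sqrt(-2307)*(1/3042) = -30791*(-1/1449) + (I*sqrt(2307))*(1/3042) = 30791/1449 + I*sqrt(2307)/3042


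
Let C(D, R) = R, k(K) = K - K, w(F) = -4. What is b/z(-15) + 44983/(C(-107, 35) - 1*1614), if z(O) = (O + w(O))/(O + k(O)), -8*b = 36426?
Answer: -434793613/120004 ≈ -3623.2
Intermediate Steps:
b = -18213/4 (b = -⅛*36426 = -18213/4 ≈ -4553.3)
k(K) = 0
z(O) = (-4 + O)/O (z(O) = (O - 4)/(O + 0) = (-4 + O)/O)
b/z(-15) + 44983/(C(-107, 35) - 1*1614) = -18213*(-15/(-4 - 15))/4 + 44983/(35 - 1*1614) = -18213/(4*((-1/15*(-19)))) + 44983/(35 - 1614) = -18213/(4*19/15) + 44983/(-1579) = -18213/4*15/19 + 44983*(-1/1579) = -273195/76 - 44983/1579 = -434793613/120004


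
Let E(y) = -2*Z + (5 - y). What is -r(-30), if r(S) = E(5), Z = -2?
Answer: -4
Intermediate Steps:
E(y) = 9 - y (E(y) = -2*(-2) + (5 - y) = 4 + (5 - y) = 9 - y)
r(S) = 4 (r(S) = 9 - 1*5 = 9 - 5 = 4)
-r(-30) = -1*4 = -4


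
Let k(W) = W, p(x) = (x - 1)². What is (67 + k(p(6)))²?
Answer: 8464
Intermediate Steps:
p(x) = (-1 + x)²
(67 + k(p(6)))² = (67 + (-1 + 6)²)² = (67 + 5²)² = (67 + 25)² = 92² = 8464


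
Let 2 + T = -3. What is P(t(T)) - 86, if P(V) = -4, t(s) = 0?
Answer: -90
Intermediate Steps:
T = -5 (T = -2 - 3 = -5)
P(t(T)) - 86 = -4 - 86 = -90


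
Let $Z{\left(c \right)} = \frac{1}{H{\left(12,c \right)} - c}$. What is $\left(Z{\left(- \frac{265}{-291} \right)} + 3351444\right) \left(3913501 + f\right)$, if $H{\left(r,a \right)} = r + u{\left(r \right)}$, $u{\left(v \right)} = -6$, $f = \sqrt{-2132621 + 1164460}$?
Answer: $\frac{19424618597531355}{1481} + \frac{4963488855 i \sqrt{968161}}{1481} \approx 1.3116 \cdot 10^{13} + 3.2977 \cdot 10^{9} i$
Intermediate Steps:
$f = i \sqrt{968161}$ ($f = \sqrt{-968161} = i \sqrt{968161} \approx 983.95 i$)
$H{\left(r,a \right)} = -6 + r$ ($H{\left(r,a \right)} = r - 6 = -6 + r$)
$Z{\left(c \right)} = \frac{1}{6 - c}$ ($Z{\left(c \right)} = \frac{1}{\left(-6 + 12\right) - c} = \frac{1}{6 - c}$)
$\left(Z{\left(- \frac{265}{-291} \right)} + 3351444\right) \left(3913501 + f\right) = \left(- \frac{1}{-6 - \frac{265}{-291}} + 3351444\right) \left(3913501 + i \sqrt{968161}\right) = \left(- \frac{1}{-6 - - \frac{265}{291}} + 3351444\right) \left(3913501 + i \sqrt{968161}\right) = \left(- \frac{1}{-6 + \frac{265}{291}} + 3351444\right) \left(3913501 + i \sqrt{968161}\right) = \left(- \frac{1}{- \frac{1481}{291}} + 3351444\right) \left(3913501 + i \sqrt{968161}\right) = \left(\left(-1\right) \left(- \frac{291}{1481}\right) + 3351444\right) \left(3913501 + i \sqrt{968161}\right) = \left(\frac{291}{1481} + 3351444\right) \left(3913501 + i \sqrt{968161}\right) = \frac{4963488855 \left(3913501 + i \sqrt{968161}\right)}{1481} = \frac{19424618597531355}{1481} + \frac{4963488855 i \sqrt{968161}}{1481}$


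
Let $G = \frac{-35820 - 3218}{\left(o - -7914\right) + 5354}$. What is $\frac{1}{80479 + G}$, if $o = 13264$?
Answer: $\frac{13266}{1067614895} \approx 1.2426 \cdot 10^{-5}$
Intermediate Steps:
$G = - \frac{19519}{13266}$ ($G = \frac{-35820 - 3218}{\left(13264 - -7914\right) + 5354} = - \frac{39038}{\left(13264 + 7914\right) + 5354} = - \frac{39038}{21178 + 5354} = - \frac{39038}{26532} = \left(-39038\right) \frac{1}{26532} = - \frac{19519}{13266} \approx -1.4714$)
$\frac{1}{80479 + G} = \frac{1}{80479 - \frac{19519}{13266}} = \frac{1}{\frac{1067614895}{13266}} = \frac{13266}{1067614895}$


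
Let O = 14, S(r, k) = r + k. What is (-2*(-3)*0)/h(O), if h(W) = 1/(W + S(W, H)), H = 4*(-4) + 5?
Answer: 0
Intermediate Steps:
H = -11 (H = -16 + 5 = -11)
S(r, k) = k + r
h(W) = 1/(-11 + 2*W) (h(W) = 1/(W + (-11 + W)) = 1/(-11 + 2*W))
(-2*(-3)*0)/h(O) = (-2*(-3)*0)/(1/(-11 + 2*14)) = (6*0)/(1/(-11 + 28)) = 0/(1/17) = 0*17 = 0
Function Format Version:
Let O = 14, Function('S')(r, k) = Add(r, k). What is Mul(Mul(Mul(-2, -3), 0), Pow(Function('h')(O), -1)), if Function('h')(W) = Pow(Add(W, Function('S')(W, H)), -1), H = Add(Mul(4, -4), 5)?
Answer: 0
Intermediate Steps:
H = -11 (H = Add(-16, 5) = -11)
Function('S')(r, k) = Add(k, r)
Function('h')(W) = Pow(Add(-11, Mul(2, W)), -1) (Function('h')(W) = Pow(Add(W, Add(-11, W)), -1) = Pow(Add(-11, Mul(2, W)), -1))
Mul(Mul(Mul(-2, -3), 0), Pow(Function('h')(O), -1)) = Mul(Mul(Mul(-2, -3), 0), Pow(Pow(Add(-11, Mul(2, 14)), -1), -1)) = Mul(Mul(6, 0), Pow(Pow(Add(-11, 28), -1), -1)) = Mul(0, Pow(Pow(17, -1), -1)) = Mul(0, Pow(Rational(1, 17), -1)) = Mul(0, 17) = 0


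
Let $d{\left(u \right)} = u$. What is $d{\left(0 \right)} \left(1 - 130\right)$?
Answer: $0$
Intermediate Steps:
$d{\left(0 \right)} \left(1 - 130\right) = 0 \left(1 - 130\right) = 0 \left(-129\right) = 0$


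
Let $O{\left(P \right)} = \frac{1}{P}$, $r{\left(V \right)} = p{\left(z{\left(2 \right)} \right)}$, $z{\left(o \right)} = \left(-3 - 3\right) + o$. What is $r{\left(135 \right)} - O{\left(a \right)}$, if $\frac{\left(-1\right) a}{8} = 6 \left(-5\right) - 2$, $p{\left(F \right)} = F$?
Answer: $- \frac{1025}{256} \approx -4.0039$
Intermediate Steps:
$z{\left(o \right)} = -6 + o$
$r{\left(V \right)} = -4$ ($r{\left(V \right)} = -6 + 2 = -4$)
$a = 256$ ($a = - 8 \left(6 \left(-5\right) - 2\right) = - 8 \left(-30 - 2\right) = \left(-8\right) \left(-32\right) = 256$)
$r{\left(135 \right)} - O{\left(a \right)} = -4 - \frac{1}{256} = - \frac{1025}{256}$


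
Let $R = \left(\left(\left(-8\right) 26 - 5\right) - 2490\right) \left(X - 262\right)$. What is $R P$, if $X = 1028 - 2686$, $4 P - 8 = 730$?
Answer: $957510720$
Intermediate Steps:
$P = \frac{369}{2}$ ($P = 2 + \frac{1}{4} \cdot 730 = 2 + \frac{365}{2} = \frac{369}{2} \approx 184.5$)
$X = -1658$
$R = 5189760$ ($R = \left(\left(\left(-8\right) 26 - 5\right) - 2490\right) \left(-1658 - 262\right) = \left(\left(-208 - 5\right) - 2490\right) \left(-1920\right) = \left(-213 - 2490\right) \left(-1920\right) = \left(-2703\right) \left(-1920\right) = 5189760$)
$R P = 5189760 \cdot \frac{369}{2} = 957510720$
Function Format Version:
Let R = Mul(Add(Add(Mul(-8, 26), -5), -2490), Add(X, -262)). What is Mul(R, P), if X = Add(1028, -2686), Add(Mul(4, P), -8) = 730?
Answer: 957510720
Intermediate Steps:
P = Rational(369, 2) (P = Add(2, Mul(Rational(1, 4), 730)) = Add(2, Rational(365, 2)) = Rational(369, 2) ≈ 184.50)
X = -1658
R = 5189760 (R = Mul(Add(Add(Mul(-8, 26), -5), -2490), Add(-1658, -262)) = Mul(Add(Add(-208, -5), -2490), -1920) = Mul(Add(-213, -2490), -1920) = Mul(-2703, -1920) = 5189760)
Mul(R, P) = Mul(5189760, Rational(369, 2)) = 957510720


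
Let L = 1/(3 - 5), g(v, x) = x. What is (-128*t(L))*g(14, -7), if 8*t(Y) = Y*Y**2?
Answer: -14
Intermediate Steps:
L = -1/2 (L = 1/(-2) = -1/2 ≈ -0.50000)
t(Y) = Y**3/8 (t(Y) = (Y*Y**2)/8 = Y**3/8)
(-128*t(L))*g(14, -7) = -16*(-1/2)**3*(-7) = -16*(-1)/8*(-7) = -128*(-1/64)*(-7) = 2*(-7) = -14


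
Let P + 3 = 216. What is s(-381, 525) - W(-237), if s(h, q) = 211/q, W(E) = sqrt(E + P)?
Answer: 211/525 - 2*I*sqrt(6) ≈ 0.4019 - 4.899*I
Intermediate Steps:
P = 213 (P = -3 + 216 = 213)
W(E) = sqrt(213 + E) (W(E) = sqrt(E + 213) = sqrt(213 + E))
s(-381, 525) - W(-237) = 211/525 - sqrt(213 - 237) = 211*(1/525) - sqrt(-24) = 211/525 - 2*I*sqrt(6)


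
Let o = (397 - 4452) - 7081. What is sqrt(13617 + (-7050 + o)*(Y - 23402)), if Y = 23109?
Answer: sqrt(5342115) ≈ 2311.3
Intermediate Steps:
o = -11136 (o = -4055 - 7081 = -11136)
sqrt(13617 + (-7050 + o)*(Y - 23402)) = sqrt(13617 + (-7050 - 11136)*(23109 - 23402)) = sqrt(13617 - 18186*(-293)) = sqrt(13617 + 5328498) = sqrt(5342115)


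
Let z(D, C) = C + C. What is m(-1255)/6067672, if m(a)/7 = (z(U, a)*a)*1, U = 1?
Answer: 11025175/3033836 ≈ 3.6341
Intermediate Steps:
z(D, C) = 2*C
m(a) = 14*a² (m(a) = 7*(((2*a)*a)*1) = 7*((2*a²)*1) = 7*(2*a²) = 14*a²)
m(-1255)/6067672 = (14*(-1255)²)/6067672 = (14*1575025)*(1/6067672) = 22050350*(1/6067672) = 11025175/3033836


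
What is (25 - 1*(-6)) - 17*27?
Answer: -428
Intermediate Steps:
(25 - 1*(-6)) - 17*27 = (25 + 6) - 459 = 31 - 459 = -428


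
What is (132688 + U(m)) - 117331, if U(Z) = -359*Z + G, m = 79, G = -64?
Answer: -13068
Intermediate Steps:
U(Z) = -64 - 359*Z (U(Z) = -359*Z - 64 = -64 - 359*Z)
(132688 + U(m)) - 117331 = (132688 + (-64 - 359*79)) - 117331 = (132688 + (-64 - 28361)) - 117331 = (132688 - 28425) - 117331 = 104263 - 117331 = -13068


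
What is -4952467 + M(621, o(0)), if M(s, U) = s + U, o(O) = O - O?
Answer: -4951846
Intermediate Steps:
o(O) = 0
M(s, U) = U + s
-4952467 + M(621, o(0)) = -4952467 + (0 + 621) = -4952467 + 621 = -4951846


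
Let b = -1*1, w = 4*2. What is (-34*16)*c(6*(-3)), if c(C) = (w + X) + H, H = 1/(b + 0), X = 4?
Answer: -5984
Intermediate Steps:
w = 8
b = -1
H = -1 (H = 1/(-1 + 0) = 1/(-1) = -1)
c(C) = 11 (c(C) = (8 + 4) - 1 = 12 - 1 = 11)
(-34*16)*c(6*(-3)) = -34*16*11 = -544*11 = -5984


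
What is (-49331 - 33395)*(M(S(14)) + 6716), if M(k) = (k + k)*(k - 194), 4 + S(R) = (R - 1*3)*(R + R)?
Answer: -6088302696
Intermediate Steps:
S(R) = -4 + 2*R*(-3 + R) (S(R) = -4 + (R - 1*3)*(R + R) = -4 + (R - 3)*(2*R) = -4 + (-3 + R)*(2*R) = -4 + 2*R*(-3 + R))
M(k) = 2*k*(-194 + k) (M(k) = (2*k)*(-194 + k) = 2*k*(-194 + k))
(-49331 - 33395)*(M(S(14)) + 6716) = (-49331 - 33395)*(2*(-4 - 6*14 + 2*14²)*(-194 + (-4 - 6*14 + 2*14²)) + 6716) = -82726*(2*(-4 - 84 + 2*196)*(-194 + (-4 - 84 + 2*196)) + 6716) = -82726*(2*(-4 - 84 + 392)*(-194 + (-4 - 84 + 392)) + 6716) = -82726*(2*304*(-194 + 304) + 6716) = -82726*(2*304*110 + 6716) = -82726*(66880 + 6716) = -82726*73596 = -6088302696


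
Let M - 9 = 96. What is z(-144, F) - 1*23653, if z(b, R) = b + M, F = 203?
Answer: -23692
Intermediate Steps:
M = 105 (M = 9 + 96 = 105)
z(b, R) = 105 + b (z(b, R) = b + 105 = 105 + b)
z(-144, F) - 1*23653 = (105 - 144) - 1*23653 = -39 - 23653 = -23692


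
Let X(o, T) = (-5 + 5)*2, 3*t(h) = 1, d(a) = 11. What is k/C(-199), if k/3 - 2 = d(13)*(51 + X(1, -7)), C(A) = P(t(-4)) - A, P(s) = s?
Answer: 5067/598 ≈ 8.4732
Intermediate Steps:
t(h) = 1/3 (t(h) = (1/3)*1 = 1/3)
X(o, T) = 0 (X(o, T) = 0*2 = 0)
C(A) = 1/3 - A
k = 1689 (k = 6 + 3*(11*(51 + 0)) = 6 + 3*(11*51) = 6 + 3*561 = 6 + 1683 = 1689)
k/C(-199) = 1689/(1/3 - 1*(-199)) = 1689/(1/3 + 199) = 1689/(598/3) = 1689*(3/598) = 5067/598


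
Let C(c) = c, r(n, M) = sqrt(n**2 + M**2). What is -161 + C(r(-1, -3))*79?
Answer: -161 + 79*sqrt(10) ≈ 88.820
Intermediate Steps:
r(n, M) = sqrt(M**2 + n**2)
-161 + C(r(-1, -3))*79 = -161 + sqrt((-3)**2 + (-1)**2)*79 = -161 + sqrt(9 + 1)*79 = -161 + sqrt(10)*79 = -161 + 79*sqrt(10)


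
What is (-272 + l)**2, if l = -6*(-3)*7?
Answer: 21316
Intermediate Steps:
l = 126 (l = 18*7 = 126)
(-272 + l)**2 = (-272 + 126)**2 = (-146)**2 = 21316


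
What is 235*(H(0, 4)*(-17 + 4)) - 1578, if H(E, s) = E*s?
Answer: -1578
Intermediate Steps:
235*(H(0, 4)*(-17 + 4)) - 1578 = 235*((0*4)*(-17 + 4)) - 1578 = 235*(0*(-13)) - 1578 = 235*0 - 1578 = 0 - 1578 = -1578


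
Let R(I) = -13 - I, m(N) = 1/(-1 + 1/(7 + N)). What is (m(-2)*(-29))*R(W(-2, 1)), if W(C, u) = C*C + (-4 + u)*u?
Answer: -1015/2 ≈ -507.50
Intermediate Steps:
W(C, u) = C² + u*(-4 + u)
(m(-2)*(-29))*R(W(-2, 1)) = (((-7 - 1*(-2))/(6 - 2))*(-29))*(-13 - ((-2)² + 1² - 4*1)) = (((-7 + 2)/4)*(-29))*(-13 - (4 + 1 - 4)) = (((¼)*(-5))*(-29))*(-13 - 1*1) = (-5/4*(-29))*(-13 - 1) = (145/4)*(-14) = -1015/2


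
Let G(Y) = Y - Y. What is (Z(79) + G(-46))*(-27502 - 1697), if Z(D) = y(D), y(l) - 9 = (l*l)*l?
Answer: -14396508552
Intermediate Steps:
y(l) = 9 + l**3 (y(l) = 9 + (l*l)*l = 9 + l**2*l = 9 + l**3)
G(Y) = 0
Z(D) = 9 + D**3
(Z(79) + G(-46))*(-27502 - 1697) = ((9 + 79**3) + 0)*(-27502 - 1697) = ((9 + 493039) + 0)*(-29199) = (493048 + 0)*(-29199) = 493048*(-29199) = -14396508552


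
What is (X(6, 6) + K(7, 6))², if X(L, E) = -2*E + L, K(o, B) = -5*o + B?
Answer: 1225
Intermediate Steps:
K(o, B) = B - 5*o
X(L, E) = L - 2*E
(X(6, 6) + K(7, 6))² = ((6 - 2*6) + (6 - 5*7))² = ((6 - 12) + (6 - 35))² = (-6 - 29)² = (-35)² = 1225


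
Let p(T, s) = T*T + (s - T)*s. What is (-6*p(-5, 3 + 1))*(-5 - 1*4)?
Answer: 3294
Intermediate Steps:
p(T, s) = T² + s*(s - T)
(-6*p(-5, 3 + 1))*(-5 - 1*4) = (-6*((-5)² + (3 + 1)² - 1*(-5)*(3 + 1)))*(-5 - 1*4) = (-6*(25 + 4² - 1*(-5)*4))*(-5 - 4) = -6*(25 + 16 + 20)*(-9) = -6*61*(-9) = -366*(-9) = 3294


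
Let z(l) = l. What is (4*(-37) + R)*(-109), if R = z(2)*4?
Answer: 15260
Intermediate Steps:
R = 8 (R = 2*4 = 8)
(4*(-37) + R)*(-109) = (4*(-37) + 8)*(-109) = (-148 + 8)*(-109) = -140*(-109) = 15260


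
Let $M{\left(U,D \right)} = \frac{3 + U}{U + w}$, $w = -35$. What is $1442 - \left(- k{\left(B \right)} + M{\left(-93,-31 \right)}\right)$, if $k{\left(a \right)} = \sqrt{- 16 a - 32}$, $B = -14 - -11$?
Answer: $\frac{92499}{64} \approx 1445.3$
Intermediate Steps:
$B = -3$ ($B = -14 + 11 = -3$)
$M{\left(U,D \right)} = \frac{3 + U}{-35 + U}$ ($M{\left(U,D \right)} = \frac{3 + U}{U - 35} = \frac{3 + U}{-35 + U}$)
$k{\left(a \right)} = \sqrt{-32 - 16 a}$
$1442 - \left(- k{\left(B \right)} + M{\left(-93,-31 \right)}\right) = 1442 - \left(- 4 \sqrt{-2 - -3} + \frac{3 - 93}{-35 - 93}\right) = 1442 - \left(- 4 \sqrt{-2 + 3} + \frac{1}{-128} \left(-90\right)\right) = 1442 + \left(4 \sqrt{1} - \left(- \frac{1}{128}\right) \left(-90\right)\right) = 1442 + \left(4 \cdot 1 - \frac{45}{64}\right) = 1442 + \left(4 - \frac{45}{64}\right) = 1442 + \frac{211}{64} = \frac{92499}{64}$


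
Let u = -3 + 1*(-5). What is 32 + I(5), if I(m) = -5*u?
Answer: 72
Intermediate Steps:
u = -8 (u = -3 - 5 = -8)
I(m) = 40 (I(m) = -5*(-8) = 40)
32 + I(5) = 32 + 40 = 72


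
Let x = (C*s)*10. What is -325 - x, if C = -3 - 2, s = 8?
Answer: 75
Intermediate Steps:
C = -5
x = -400 (x = -5*8*10 = -40*10 = -400)
-325 - x = -325 - 1*(-400) = -325 + 400 = 75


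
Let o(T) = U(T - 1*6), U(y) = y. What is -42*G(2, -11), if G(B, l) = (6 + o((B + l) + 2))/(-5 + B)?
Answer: -98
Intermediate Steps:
o(T) = -6 + T (o(T) = T - 1*6 = T - 6 = -6 + T)
G(B, l) = (2 + B + l)/(-5 + B) (G(B, l) = (6 + (-6 + ((B + l) + 2)))/(-5 + B) = (6 + (-6 + (2 + B + l)))/(-5 + B) = (6 + (-4 + B + l))/(-5 + B) = (2 + B + l)/(-5 + B))
-42*G(2, -11) = -42*(2 + 2 - 11)/(-5 + 2) = -42*-7/(-3) = -42*(-⅓*(-7)) = -42*7/3 = -1*98 = -98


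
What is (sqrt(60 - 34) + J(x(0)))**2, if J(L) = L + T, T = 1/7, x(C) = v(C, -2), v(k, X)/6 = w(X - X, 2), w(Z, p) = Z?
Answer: 1275/49 + 2*sqrt(26)/7 ≈ 27.477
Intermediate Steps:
v(k, X) = 0 (v(k, X) = 6*(X - X) = 6*0 = 0)
x(C) = 0
T = 1/7 ≈ 0.14286
J(L) = 1/7 + L (J(L) = L + 1/7 = 1/7 + L)
(sqrt(60 - 34) + J(x(0)))**2 = (sqrt(60 - 34) + (1/7 + 0))**2 = (sqrt(26) + 1/7)**2 = (1/7 + sqrt(26))**2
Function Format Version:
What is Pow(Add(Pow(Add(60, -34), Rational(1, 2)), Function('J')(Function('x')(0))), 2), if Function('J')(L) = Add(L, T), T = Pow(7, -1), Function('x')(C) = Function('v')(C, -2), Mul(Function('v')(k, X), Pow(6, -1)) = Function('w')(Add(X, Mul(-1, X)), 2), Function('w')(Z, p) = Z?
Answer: Add(Rational(1275, 49), Mul(Rational(2, 7), Pow(26, Rational(1, 2)))) ≈ 27.477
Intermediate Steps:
Function('v')(k, X) = 0 (Function('v')(k, X) = Mul(6, Add(X, Mul(-1, X))) = Mul(6, 0) = 0)
Function('x')(C) = 0
T = Rational(1, 7) ≈ 0.14286
Function('J')(L) = Add(Rational(1, 7), L) (Function('J')(L) = Add(L, Rational(1, 7)) = Add(Rational(1, 7), L))
Pow(Add(Pow(Add(60, -34), Rational(1, 2)), Function('J')(Function('x')(0))), 2) = Pow(Add(Pow(Add(60, -34), Rational(1, 2)), Add(Rational(1, 7), 0)), 2) = Pow(Add(Pow(26, Rational(1, 2)), Rational(1, 7)), 2) = Pow(Add(Rational(1, 7), Pow(26, Rational(1, 2))), 2)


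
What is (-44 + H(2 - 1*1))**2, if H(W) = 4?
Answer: 1600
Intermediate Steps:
(-44 + H(2 - 1*1))**2 = (-44 + 4)**2 = (-40)**2 = 1600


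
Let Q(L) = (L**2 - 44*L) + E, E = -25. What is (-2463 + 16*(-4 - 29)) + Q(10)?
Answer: -3356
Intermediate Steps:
Q(L) = -25 + L**2 - 44*L (Q(L) = (L**2 - 44*L) - 25 = -25 + L**2 - 44*L)
(-2463 + 16*(-4 - 29)) + Q(10) = (-2463 + 16*(-4 - 29)) + (-25 + 10**2 - 44*10) = (-2463 + 16*(-33)) + (-25 + 100 - 440) = (-2463 - 528) - 365 = -2991 - 365 = -3356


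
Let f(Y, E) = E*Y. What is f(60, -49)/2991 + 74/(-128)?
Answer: -99609/63808 ≈ -1.5611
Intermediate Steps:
f(60, -49)/2991 + 74/(-128) = -49*60/2991 + 74/(-128) = -2940*1/2991 + 74*(-1/128) = -980/997 - 37/64 = -99609/63808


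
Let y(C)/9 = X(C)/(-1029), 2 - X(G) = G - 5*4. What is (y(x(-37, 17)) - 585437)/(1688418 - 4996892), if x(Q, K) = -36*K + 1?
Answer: 100403395/567403291 ≈ 0.17695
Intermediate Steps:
X(G) = 22 - G (X(G) = 2 - (G - 5*4) = 2 - (G - 20) = 2 - (-20 + G) = 2 + (20 - G) = 22 - G)
x(Q, K) = 1 - 36*K
y(C) = -66/343 + 3*C/343 (y(C) = 9*((22 - C)/(-1029)) = 9*((22 - C)*(-1/1029)) = 9*(-22/1029 + C/1029) = -66/343 + 3*C/343)
(y(x(-37, 17)) - 585437)/(1688418 - 4996892) = ((-66/343 + 3*(1 - 36*17)/343) - 585437)/(1688418 - 4996892) = ((-66/343 + 3*(1 - 612)/343) - 585437)/(-3308474) = ((-66/343 + (3/343)*(-611)) - 585437)*(-1/3308474) = ((-66/343 - 1833/343) - 585437)*(-1/3308474) = (-1899/343 - 585437)*(-1/3308474) = -200806790/343*(-1/3308474) = 100403395/567403291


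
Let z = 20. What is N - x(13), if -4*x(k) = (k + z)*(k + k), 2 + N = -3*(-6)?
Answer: 461/2 ≈ 230.50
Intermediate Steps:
N = 16 (N = -2 - 3*(-6) = -2 + 18 = 16)
x(k) = -k*(20 + k)/2 (x(k) = -(k + 20)*(k + k)/4 = -(20 + k)*2*k/4 = -k*(20 + k)/2)
N - x(13) = 16 - (-1)*13*(20 + 13)/2 = 16 - (-1)*13*33/2 = 16 - 1*(-429/2) = 16 + 429/2 = 461/2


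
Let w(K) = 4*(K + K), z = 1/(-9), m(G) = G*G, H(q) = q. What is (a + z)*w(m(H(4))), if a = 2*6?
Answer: 13696/9 ≈ 1521.8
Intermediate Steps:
m(G) = G²
z = -⅑ ≈ -0.11111
a = 12
w(K) = 8*K (w(K) = 4*(2*K) = 8*K)
(a + z)*w(m(H(4))) = (12 - ⅑)*(8*4²) = 107*(8*16)/9 = (107/9)*128 = 13696/9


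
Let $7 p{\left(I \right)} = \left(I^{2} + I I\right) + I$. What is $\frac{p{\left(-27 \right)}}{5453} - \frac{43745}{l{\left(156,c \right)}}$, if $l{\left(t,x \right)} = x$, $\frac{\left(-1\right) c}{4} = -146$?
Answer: $- \frac{1668954691}{22291864} \approx -74.868$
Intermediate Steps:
$c = 584$ ($c = \left(-4\right) \left(-146\right) = 584$)
$p{\left(I \right)} = \frac{I}{7} + \frac{2 I^{2}}{7}$ ($p{\left(I \right)} = \frac{\left(I^{2} + I I\right) + I}{7} = \frac{\left(I^{2} + I^{2}\right) + I}{7} = \frac{2 I^{2} + I}{7} = \frac{I + 2 I^{2}}{7} = \frac{I}{7} + \frac{2 I^{2}}{7}$)
$\frac{p{\left(-27 \right)}}{5453} - \frac{43745}{l{\left(156,c \right)}} = \frac{\frac{1}{7} \left(-27\right) \left(1 + 2 \left(-27\right)\right)}{5453} - \frac{43745}{584} = \frac{1}{7} \left(-27\right) \left(1 - 54\right) \frac{1}{5453} - \frac{43745}{584} = \frac{1}{7} \left(-27\right) \left(-53\right) \frac{1}{5453} - \frac{43745}{584} = \frac{1431}{7} \cdot \frac{1}{5453} - \frac{43745}{584} = \frac{1431}{38171} - \frac{43745}{584} = - \frac{1668954691}{22291864}$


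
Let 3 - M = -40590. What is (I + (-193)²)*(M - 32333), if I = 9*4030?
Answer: 607266940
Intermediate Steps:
I = 36270
M = 40593 (M = 3 - 1*(-40590) = 3 + 40590 = 40593)
(I + (-193)²)*(M - 32333) = (36270 + (-193)²)*(40593 - 32333) = (36270 + 37249)*8260 = 73519*8260 = 607266940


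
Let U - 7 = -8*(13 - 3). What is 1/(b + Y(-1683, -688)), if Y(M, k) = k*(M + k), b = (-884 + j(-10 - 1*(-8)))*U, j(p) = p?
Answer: 1/1695926 ≈ 5.8965e-7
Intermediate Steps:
U = -73 (U = 7 - 8*(13 - 3) = 7 - 8*10 = 7 - 80 = -73)
b = 64678 (b = (-884 + (-10 - 1*(-8)))*(-73) = (-884 + (-10 + 8))*(-73) = (-884 - 2)*(-73) = -886*(-73) = 64678)
1/(b + Y(-1683, -688)) = 1/(64678 - 688*(-1683 - 688)) = 1/(64678 - 688*(-2371)) = 1/(64678 + 1631248) = 1/1695926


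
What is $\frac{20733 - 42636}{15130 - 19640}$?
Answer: $\frac{21903}{4510} \approx 4.8565$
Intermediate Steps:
$\frac{20733 - 42636}{15130 - 19640} = - \frac{21903}{-4510} = \left(-21903\right) \left(- \frac{1}{4510}\right) = \frac{21903}{4510}$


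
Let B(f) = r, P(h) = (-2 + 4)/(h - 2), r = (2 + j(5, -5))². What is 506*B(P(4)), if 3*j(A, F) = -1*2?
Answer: 8096/9 ≈ 899.56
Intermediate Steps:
j(A, F) = -⅔ (j(A, F) = (-1*2)/3 = (⅓)*(-2) = -⅔)
r = 16/9 (r = (2 - ⅔)² = (4/3)² = 16/9 ≈ 1.7778)
P(h) = 2/(-2 + h)
B(f) = 16/9
506*B(P(4)) = 506*(16/9) = 8096/9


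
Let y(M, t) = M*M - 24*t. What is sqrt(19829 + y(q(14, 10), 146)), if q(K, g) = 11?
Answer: sqrt(16446) ≈ 128.24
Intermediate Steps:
y(M, t) = M**2 - 24*t
sqrt(19829 + y(q(14, 10), 146)) = sqrt(19829 + (11**2 - 24*146)) = sqrt(19829 + (121 - 3504)) = sqrt(19829 - 3383) = sqrt(16446)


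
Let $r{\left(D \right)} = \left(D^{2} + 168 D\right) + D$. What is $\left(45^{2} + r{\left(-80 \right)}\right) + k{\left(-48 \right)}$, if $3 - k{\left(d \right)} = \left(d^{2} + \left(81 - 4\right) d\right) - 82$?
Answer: $-3618$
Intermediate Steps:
$r{\left(D \right)} = D^{2} + 169 D$
$k{\left(d \right)} = 85 - d^{2} - 77 d$ ($k{\left(d \right)} = 3 - \left(\left(d^{2} + \left(81 - 4\right) d\right) - 82\right) = 3 - \left(\left(d^{2} + 77 d\right) - 82\right) = 3 - \left(-82 + d^{2} + 77 d\right) = 85 - d^{2} - 77 d$)
$\left(45^{2} + r{\left(-80 \right)}\right) + k{\left(-48 \right)} = \left(45^{2} - 80 \left(169 - 80\right)\right) - -1477 = \left(2025 - 7120\right) + \left(85 - 2304 + 3696\right) = -5095 + 1477 = -3618$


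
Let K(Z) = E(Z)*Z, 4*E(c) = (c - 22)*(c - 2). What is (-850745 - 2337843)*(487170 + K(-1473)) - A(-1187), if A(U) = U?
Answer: 2587698946131602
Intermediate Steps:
E(c) = (-22 + c)*(-2 + c)/4 (E(c) = ((c - 22)*(c - 2))/4 = ((-22 + c)*(-2 + c))/4 = (-22 + c)*(-2 + c)/4)
K(Z) = Z*(11 - 6*Z + Z**2/4) (K(Z) = (11 - 6*Z + Z**2/4)*Z = Z*(11 - 6*Z + Z**2/4))
(-850745 - 2337843)*(487170 + K(-1473)) - A(-1187) = (-850745 - 2337843)*(487170 + (1/4)*(-1473)*(44 + (-1473)**2 - 24*(-1473))) - 1*(-1187) = -3188588*(487170 + (1/4)*(-1473)*(44 + 2169729 + 35352)) + 1187 = -3188588*(487170 + (1/4)*(-1473)*2205125) + 1187 = -3188588*(487170 - 3248149125/4) + 1187 = -3188588*(-3246200445/4) + 1187 = 2587698946130415 + 1187 = 2587698946131602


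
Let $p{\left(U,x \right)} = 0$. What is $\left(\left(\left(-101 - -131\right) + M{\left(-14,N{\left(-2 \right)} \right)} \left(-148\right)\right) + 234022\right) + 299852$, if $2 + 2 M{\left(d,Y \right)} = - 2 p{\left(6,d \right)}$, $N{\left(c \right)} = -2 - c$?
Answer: $534052$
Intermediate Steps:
$M{\left(d,Y \right)} = -1$ ($M{\left(d,Y \right)} = -1 + \frac{\left(-2\right) 0}{2} = -1 + \frac{1}{2} \cdot 0 = -1 + 0 = -1$)
$\left(\left(\left(-101 - -131\right) + M{\left(-14,N{\left(-2 \right)} \right)} \left(-148\right)\right) + 234022\right) + 299852 = \left(\left(\left(-101 - -131\right) - -148\right) + 234022\right) + 299852 = \left(\left(\left(-101 + 131\right) + 148\right) + 234022\right) + 299852 = \left(\left(30 + 148\right) + 234022\right) + 299852 = \left(178 + 234022\right) + 299852 = 234200 + 299852 = 534052$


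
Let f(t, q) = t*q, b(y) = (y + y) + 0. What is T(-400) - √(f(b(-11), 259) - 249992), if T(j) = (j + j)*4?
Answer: -3200 - 3*I*√28410 ≈ -3200.0 - 505.66*I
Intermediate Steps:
b(y) = 2*y (b(y) = 2*y + 0 = 2*y)
f(t, q) = q*t
T(j) = 8*j (T(j) = (2*j)*4 = 8*j)
T(-400) - √(f(b(-11), 259) - 249992) = 8*(-400) - √(259*(2*(-11)) - 249992) = -3200 - √(259*(-22) - 249992) = -3200 - √(-5698 - 249992) = -3200 - √(-255690) = -3200 - 3*I*√28410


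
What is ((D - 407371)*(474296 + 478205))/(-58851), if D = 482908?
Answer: -7994340893/6539 ≈ -1.2226e+6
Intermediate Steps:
((D - 407371)*(474296 + 478205))/(-58851) = ((482908 - 407371)*(474296 + 478205))/(-58851) = (75537*952501)*(-1/58851) = 71949068037*(-1/58851) = -7994340893/6539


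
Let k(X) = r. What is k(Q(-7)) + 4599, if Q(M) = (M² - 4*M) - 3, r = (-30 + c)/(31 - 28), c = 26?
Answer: 13793/3 ≈ 4597.7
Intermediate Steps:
r = -4/3 (r = (-30 + 26)/(31 - 28) = -4/3 ≈ -1.3333)
Q(M) = -3 + M² - 4*M
k(X) = -4/3
k(Q(-7)) + 4599 = -4/3 + 4599 = 13793/3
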